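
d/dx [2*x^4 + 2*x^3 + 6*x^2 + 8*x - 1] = 8*x^3 + 6*x^2 + 12*x + 8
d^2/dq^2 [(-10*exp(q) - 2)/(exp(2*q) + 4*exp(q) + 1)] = (-10*exp(4*q) + 32*exp(3*q) + 36*exp(2*q) + 16*exp(q) - 2)*exp(q)/(exp(6*q) + 12*exp(5*q) + 51*exp(4*q) + 88*exp(3*q) + 51*exp(2*q) + 12*exp(q) + 1)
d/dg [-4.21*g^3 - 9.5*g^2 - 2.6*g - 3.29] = -12.63*g^2 - 19.0*g - 2.6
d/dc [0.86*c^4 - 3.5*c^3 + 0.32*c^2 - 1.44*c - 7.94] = 3.44*c^3 - 10.5*c^2 + 0.64*c - 1.44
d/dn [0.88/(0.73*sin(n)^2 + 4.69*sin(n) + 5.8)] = -(1.2848*sin(n) + 4.1272)*cos(n)/(0.73*sin(n)^2 + 4.69*sin(n) + 5.8)^2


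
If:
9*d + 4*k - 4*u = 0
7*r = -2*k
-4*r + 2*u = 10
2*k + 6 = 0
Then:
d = 272/63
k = -3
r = 6/7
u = 47/7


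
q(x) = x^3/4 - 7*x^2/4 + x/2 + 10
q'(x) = 3*x^2/4 - 7*x/2 + 1/2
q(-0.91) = 7.91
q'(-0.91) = 4.31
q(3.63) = 0.71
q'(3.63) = -2.32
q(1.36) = 8.07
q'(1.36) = -2.87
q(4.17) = -0.22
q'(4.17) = -1.05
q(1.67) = 7.12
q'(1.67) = -3.25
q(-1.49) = 4.54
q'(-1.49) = 7.38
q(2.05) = 5.82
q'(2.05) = -3.52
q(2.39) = 4.61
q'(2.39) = -3.58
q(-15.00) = -1235.00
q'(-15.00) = 221.75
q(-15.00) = -1235.00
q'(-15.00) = 221.75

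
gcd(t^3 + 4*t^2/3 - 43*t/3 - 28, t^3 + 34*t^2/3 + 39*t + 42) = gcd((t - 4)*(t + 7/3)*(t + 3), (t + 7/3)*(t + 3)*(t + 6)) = t^2 + 16*t/3 + 7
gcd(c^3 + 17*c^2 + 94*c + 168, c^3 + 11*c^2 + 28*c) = c^2 + 11*c + 28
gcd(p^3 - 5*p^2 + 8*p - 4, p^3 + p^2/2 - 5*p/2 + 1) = p - 1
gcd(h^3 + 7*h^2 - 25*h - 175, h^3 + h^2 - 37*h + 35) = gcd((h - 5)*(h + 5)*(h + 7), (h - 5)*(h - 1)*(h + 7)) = h^2 + 2*h - 35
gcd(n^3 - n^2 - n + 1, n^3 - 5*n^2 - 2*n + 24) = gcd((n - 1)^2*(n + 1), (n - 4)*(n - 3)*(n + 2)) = 1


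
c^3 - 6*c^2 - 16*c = c*(c - 8)*(c + 2)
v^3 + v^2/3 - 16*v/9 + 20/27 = (v - 2/3)^2*(v + 5/3)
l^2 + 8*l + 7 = (l + 1)*(l + 7)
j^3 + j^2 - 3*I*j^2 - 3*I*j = j*(j + 1)*(j - 3*I)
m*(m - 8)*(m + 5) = m^3 - 3*m^2 - 40*m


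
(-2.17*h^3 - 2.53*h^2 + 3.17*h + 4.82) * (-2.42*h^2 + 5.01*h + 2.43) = 5.2514*h^5 - 4.7491*h^4 - 25.6198*h^3 - 1.9306*h^2 + 31.8513*h + 11.7126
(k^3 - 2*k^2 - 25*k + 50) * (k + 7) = k^4 + 5*k^3 - 39*k^2 - 125*k + 350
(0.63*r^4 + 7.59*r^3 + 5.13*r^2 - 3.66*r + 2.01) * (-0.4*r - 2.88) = -0.252*r^5 - 4.8504*r^4 - 23.9112*r^3 - 13.3104*r^2 + 9.7368*r - 5.7888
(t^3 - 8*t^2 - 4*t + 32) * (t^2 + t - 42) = t^5 - 7*t^4 - 54*t^3 + 364*t^2 + 200*t - 1344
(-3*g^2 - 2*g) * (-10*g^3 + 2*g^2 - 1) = 30*g^5 + 14*g^4 - 4*g^3 + 3*g^2 + 2*g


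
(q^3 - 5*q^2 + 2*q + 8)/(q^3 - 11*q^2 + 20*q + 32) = (q - 2)/(q - 8)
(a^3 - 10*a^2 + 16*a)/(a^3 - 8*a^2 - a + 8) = a*(a - 2)/(a^2 - 1)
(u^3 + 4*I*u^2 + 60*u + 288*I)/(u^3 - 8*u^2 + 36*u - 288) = (u^2 - 2*I*u + 48)/(u^2 + u*(-8 - 6*I) + 48*I)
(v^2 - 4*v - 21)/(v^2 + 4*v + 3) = (v - 7)/(v + 1)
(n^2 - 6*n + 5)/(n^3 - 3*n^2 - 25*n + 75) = (n - 1)/(n^2 + 2*n - 15)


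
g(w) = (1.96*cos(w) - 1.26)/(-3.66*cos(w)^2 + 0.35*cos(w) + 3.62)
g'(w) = (-7.32*sin(w)*cos(w) + 0.35*sin(w))*(1.96*cos(w) - 1.26)/(-3.66*cos(w)^2 + 0.35*cos(w) + 3.62)^2 - 1.96*sin(w)/(-3.66*cos(w)^2 + 0.35*cos(w) + 3.62)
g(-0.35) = 0.81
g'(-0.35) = 3.45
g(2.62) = -5.24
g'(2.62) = -32.64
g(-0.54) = 0.34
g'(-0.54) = 1.67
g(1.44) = -0.28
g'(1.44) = -0.49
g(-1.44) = -0.28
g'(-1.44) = 0.49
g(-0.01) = 2.26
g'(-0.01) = 0.57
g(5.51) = 0.07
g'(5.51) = 0.81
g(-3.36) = 15.12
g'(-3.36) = -115.02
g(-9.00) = -11.59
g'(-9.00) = 130.73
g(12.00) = 0.30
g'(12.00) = 1.52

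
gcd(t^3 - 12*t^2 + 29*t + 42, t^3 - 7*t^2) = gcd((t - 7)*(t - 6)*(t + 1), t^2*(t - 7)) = t - 7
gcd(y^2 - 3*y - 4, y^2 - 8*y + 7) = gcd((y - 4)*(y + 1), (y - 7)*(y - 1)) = 1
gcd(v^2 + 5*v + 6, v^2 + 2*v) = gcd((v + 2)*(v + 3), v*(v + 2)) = v + 2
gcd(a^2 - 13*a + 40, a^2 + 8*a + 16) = 1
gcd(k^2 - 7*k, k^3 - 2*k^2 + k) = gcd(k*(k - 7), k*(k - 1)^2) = k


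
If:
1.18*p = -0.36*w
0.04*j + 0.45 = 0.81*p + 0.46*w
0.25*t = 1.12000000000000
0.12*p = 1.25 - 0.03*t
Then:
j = -173.43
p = 9.30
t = 4.48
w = -30.47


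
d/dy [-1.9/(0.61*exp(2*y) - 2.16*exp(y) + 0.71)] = (2.318*exp(y) - 4.104)*exp(y)/(0.61*exp(2*y) - 2.16*exp(y) + 0.71)^2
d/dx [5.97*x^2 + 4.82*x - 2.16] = 11.94*x + 4.82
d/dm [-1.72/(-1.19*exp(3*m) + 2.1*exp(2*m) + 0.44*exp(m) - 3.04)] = (-6.1404*exp(2*m) + 7.224*exp(m) + 0.7568)*exp(m)/(1.19*exp(3*m) - 2.1*exp(2*m) - 0.44*exp(m) + 3.04)^2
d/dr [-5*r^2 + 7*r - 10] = 7 - 10*r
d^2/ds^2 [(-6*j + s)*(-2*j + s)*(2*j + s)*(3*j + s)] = -44*j^2 - 18*j*s + 12*s^2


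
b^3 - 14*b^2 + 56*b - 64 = (b - 8)*(b - 4)*(b - 2)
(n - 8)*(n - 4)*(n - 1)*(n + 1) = n^4 - 12*n^3 + 31*n^2 + 12*n - 32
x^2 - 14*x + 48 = (x - 8)*(x - 6)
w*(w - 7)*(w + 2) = w^3 - 5*w^2 - 14*w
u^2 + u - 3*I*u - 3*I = (u + 1)*(u - 3*I)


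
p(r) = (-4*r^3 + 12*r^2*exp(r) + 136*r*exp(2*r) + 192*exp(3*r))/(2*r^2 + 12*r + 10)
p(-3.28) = -18.54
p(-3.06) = -14.89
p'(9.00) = 1032513196714.99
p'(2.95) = 60494.88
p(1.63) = 901.74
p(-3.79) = -32.79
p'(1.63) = 2159.32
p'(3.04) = 76452.52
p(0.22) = 32.87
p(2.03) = 2373.17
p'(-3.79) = 40.67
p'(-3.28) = 19.00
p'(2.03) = 5800.32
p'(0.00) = 48.16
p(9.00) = 365120135253.75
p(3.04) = 29817.53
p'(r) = (-4*r - 12)*(-4*r^3 + 12*r^2*exp(r) + 136*r*exp(2*r) + 192*exp(3*r))/(2*r^2 + 12*r + 10)^2 + (12*r^2*exp(r) - 12*r^2 + 272*r*exp(2*r) + 24*r*exp(r) + 576*exp(3*r) + 136*exp(2*r))/(2*r^2 + 12*r + 10) = 2*(-2*(r + 3)*(-r^3 + 3*r^2*exp(r) + 34*r*exp(2*r) + 48*exp(3*r)) + (r^2 + 6*r + 5)*(3*r^2*exp(r) - 3*r^2 + 68*r*exp(2*r) + 6*r*exp(r) + 144*exp(3*r) + 34*exp(2*r)))/(r^2 + 6*r + 5)^2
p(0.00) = 19.20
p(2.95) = 23683.28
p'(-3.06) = 14.46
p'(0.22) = 78.66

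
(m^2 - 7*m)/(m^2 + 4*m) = (m - 7)/(m + 4)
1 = 1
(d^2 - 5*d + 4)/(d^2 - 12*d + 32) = (d - 1)/(d - 8)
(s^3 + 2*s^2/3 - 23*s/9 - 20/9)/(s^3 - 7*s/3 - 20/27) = 3*(s + 1)/(3*s + 1)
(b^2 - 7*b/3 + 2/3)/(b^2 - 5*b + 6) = (b - 1/3)/(b - 3)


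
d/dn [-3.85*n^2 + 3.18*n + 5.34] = 3.18 - 7.7*n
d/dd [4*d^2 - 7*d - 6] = 8*d - 7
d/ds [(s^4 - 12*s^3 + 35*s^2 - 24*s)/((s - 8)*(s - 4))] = 2*(s^3 - 8*s^2 + 16*s - 6)/(s^2 - 8*s + 16)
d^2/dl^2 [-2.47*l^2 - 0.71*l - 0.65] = -4.94000000000000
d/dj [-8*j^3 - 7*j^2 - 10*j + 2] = -24*j^2 - 14*j - 10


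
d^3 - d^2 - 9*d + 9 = (d - 3)*(d - 1)*(d + 3)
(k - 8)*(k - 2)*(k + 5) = k^3 - 5*k^2 - 34*k + 80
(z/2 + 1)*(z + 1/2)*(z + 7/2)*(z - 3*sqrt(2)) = z^4/2 - 3*sqrt(2)*z^3/2 + 3*z^3 - 9*sqrt(2)*z^2 + 39*z^2/8 - 117*sqrt(2)*z/8 + 7*z/4 - 21*sqrt(2)/4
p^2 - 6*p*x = p*(p - 6*x)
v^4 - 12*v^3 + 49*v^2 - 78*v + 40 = (v - 5)*(v - 4)*(v - 2)*(v - 1)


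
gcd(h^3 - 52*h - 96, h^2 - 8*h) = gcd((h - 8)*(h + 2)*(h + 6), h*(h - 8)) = h - 8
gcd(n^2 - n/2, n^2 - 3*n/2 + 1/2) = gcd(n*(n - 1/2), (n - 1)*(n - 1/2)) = n - 1/2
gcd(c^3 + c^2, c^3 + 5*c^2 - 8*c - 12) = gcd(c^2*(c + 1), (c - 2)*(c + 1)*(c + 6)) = c + 1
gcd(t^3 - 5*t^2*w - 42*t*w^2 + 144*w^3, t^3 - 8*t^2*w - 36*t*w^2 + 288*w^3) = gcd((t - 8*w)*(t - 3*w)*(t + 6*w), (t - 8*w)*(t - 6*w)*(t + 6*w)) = t^2 - 2*t*w - 48*w^2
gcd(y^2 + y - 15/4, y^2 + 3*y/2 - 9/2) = y - 3/2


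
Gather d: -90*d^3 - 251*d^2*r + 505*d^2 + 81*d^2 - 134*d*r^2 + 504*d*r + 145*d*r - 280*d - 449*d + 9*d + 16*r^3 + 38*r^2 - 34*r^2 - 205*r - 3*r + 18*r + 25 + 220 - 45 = -90*d^3 + d^2*(586 - 251*r) + d*(-134*r^2 + 649*r - 720) + 16*r^3 + 4*r^2 - 190*r + 200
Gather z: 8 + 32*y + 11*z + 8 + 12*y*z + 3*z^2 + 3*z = 32*y + 3*z^2 + z*(12*y + 14) + 16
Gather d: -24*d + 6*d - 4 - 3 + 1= -18*d - 6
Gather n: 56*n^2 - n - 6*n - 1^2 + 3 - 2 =56*n^2 - 7*n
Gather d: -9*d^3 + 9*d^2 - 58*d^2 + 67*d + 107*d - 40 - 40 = -9*d^3 - 49*d^2 + 174*d - 80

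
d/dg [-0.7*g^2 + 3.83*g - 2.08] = 3.83 - 1.4*g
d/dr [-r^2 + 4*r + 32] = 4 - 2*r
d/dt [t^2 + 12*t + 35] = 2*t + 12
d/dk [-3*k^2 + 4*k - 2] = 4 - 6*k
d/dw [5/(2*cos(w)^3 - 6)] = 15*sin(w)*cos(w)^2/(2*(cos(w)^3 - 3)^2)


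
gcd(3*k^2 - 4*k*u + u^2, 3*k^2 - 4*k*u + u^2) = 3*k^2 - 4*k*u + u^2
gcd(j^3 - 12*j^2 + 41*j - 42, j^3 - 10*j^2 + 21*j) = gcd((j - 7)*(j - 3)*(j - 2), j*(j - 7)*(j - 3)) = j^2 - 10*j + 21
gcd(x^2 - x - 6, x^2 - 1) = 1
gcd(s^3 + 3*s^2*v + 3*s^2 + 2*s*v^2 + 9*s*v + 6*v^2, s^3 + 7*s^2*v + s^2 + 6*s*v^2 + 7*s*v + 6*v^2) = s + v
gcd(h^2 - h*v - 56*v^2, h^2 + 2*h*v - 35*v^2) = h + 7*v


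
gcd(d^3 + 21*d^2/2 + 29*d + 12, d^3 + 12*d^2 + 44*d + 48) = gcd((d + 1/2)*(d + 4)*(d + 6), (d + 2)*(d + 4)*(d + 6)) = d^2 + 10*d + 24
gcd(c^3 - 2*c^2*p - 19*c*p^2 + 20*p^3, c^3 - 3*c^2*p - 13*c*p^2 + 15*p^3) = c^2 - 6*c*p + 5*p^2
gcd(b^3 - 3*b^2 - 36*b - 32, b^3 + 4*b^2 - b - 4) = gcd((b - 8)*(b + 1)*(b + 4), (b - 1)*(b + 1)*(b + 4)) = b^2 + 5*b + 4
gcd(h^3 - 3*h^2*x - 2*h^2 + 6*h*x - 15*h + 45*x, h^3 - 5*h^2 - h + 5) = h - 5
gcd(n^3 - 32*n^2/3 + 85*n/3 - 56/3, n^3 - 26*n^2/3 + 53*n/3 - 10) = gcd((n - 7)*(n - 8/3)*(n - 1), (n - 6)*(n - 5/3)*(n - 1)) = n - 1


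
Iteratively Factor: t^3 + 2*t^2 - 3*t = (t + 3)*(t^2 - t) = t*(t + 3)*(t - 1)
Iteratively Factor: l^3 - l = (l)*(l^2 - 1) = l*(l + 1)*(l - 1)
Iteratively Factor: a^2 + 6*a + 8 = (a + 2)*(a + 4)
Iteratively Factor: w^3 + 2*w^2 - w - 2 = (w - 1)*(w^2 + 3*w + 2) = (w - 1)*(w + 1)*(w + 2)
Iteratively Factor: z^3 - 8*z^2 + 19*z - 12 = (z - 4)*(z^2 - 4*z + 3) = (z - 4)*(z - 1)*(z - 3)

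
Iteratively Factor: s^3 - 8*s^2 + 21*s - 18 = (s - 2)*(s^2 - 6*s + 9) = (s - 3)*(s - 2)*(s - 3)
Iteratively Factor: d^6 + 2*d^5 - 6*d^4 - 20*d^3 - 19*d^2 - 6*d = (d + 1)*(d^5 + d^4 - 7*d^3 - 13*d^2 - 6*d) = (d - 3)*(d + 1)*(d^4 + 4*d^3 + 5*d^2 + 2*d) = (d - 3)*(d + 1)^2*(d^3 + 3*d^2 + 2*d) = d*(d - 3)*(d + 1)^2*(d^2 + 3*d + 2) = d*(d - 3)*(d + 1)^2*(d + 2)*(d + 1)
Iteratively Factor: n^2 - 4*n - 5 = (n + 1)*(n - 5)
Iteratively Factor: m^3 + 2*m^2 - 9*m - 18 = (m + 2)*(m^2 - 9) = (m - 3)*(m + 2)*(m + 3)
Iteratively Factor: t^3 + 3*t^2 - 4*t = (t)*(t^2 + 3*t - 4) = t*(t + 4)*(t - 1)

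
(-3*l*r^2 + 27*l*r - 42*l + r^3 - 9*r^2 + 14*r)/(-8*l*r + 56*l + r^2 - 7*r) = (-3*l*r + 6*l + r^2 - 2*r)/(-8*l + r)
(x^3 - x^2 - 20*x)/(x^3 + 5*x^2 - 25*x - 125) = x*(x + 4)/(x^2 + 10*x + 25)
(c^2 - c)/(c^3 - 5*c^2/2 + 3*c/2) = 2/(2*c - 3)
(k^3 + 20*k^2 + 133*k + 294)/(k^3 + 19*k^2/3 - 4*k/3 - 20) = 3*(k^2 + 14*k + 49)/(3*k^2 + k - 10)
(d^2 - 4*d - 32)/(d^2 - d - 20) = (d - 8)/(d - 5)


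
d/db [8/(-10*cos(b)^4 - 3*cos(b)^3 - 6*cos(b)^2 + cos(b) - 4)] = 8*(-40*cos(b)^3 - 9*cos(b)^2 - 12*cos(b) + 1)*sin(b)/(10*cos(b)^4 + 3*cos(b)^3 + 6*cos(b)^2 - cos(b) + 4)^2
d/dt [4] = 0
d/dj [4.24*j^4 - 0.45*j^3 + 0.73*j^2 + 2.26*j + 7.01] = 16.96*j^3 - 1.35*j^2 + 1.46*j + 2.26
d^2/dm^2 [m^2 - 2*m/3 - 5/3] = 2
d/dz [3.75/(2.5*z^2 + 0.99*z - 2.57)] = (-18.75*z - 3.7125)/(2.5*z^2 + 0.99*z - 2.57)^2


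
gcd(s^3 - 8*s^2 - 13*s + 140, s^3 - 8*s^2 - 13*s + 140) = s^3 - 8*s^2 - 13*s + 140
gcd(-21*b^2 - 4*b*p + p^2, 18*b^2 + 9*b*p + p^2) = 3*b + p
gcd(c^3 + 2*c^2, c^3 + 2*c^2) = c^3 + 2*c^2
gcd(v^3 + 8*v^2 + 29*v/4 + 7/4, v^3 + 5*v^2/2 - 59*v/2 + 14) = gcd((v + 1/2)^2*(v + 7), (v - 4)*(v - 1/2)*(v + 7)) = v + 7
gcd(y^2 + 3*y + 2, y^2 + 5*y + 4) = y + 1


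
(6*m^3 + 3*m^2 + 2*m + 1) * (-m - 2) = -6*m^4 - 15*m^3 - 8*m^2 - 5*m - 2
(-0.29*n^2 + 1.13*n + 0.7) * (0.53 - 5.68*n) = 1.6472*n^3 - 6.5721*n^2 - 3.3771*n + 0.371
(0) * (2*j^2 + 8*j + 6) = 0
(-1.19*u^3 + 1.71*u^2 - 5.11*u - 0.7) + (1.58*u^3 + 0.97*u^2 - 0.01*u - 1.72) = 0.39*u^3 + 2.68*u^2 - 5.12*u - 2.42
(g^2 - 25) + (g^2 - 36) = 2*g^2 - 61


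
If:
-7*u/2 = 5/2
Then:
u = -5/7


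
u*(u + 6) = u^2 + 6*u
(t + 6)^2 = t^2 + 12*t + 36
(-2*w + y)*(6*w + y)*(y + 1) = -12*w^2*y - 12*w^2 + 4*w*y^2 + 4*w*y + y^3 + y^2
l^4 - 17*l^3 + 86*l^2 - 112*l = l*(l - 8)*(l - 7)*(l - 2)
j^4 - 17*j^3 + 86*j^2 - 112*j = j*(j - 8)*(j - 7)*(j - 2)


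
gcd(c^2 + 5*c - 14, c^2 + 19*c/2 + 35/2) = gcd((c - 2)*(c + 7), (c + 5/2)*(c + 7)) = c + 7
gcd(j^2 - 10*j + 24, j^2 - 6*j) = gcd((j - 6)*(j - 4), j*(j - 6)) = j - 6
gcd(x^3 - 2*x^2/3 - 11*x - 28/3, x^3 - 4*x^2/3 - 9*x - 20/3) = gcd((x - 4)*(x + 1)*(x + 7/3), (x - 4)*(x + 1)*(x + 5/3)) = x^2 - 3*x - 4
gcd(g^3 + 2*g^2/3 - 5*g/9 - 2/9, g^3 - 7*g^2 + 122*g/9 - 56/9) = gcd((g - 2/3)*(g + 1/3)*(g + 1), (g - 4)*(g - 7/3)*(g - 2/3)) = g - 2/3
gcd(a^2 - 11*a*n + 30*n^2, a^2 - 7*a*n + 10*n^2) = a - 5*n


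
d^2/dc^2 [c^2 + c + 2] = 2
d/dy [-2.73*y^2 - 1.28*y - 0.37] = -5.46*y - 1.28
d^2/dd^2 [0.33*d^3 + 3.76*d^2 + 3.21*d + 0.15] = 1.98*d + 7.52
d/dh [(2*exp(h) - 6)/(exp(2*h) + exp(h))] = 2*(-exp(2*h) + 6*exp(h) + 3)*exp(-h)/(exp(2*h) + 2*exp(h) + 1)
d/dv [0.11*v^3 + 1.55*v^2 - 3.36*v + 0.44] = 0.33*v^2 + 3.1*v - 3.36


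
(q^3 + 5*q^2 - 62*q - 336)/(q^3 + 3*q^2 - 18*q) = (q^2 - q - 56)/(q*(q - 3))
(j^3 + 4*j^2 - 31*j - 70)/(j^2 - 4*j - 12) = (j^2 + 2*j - 35)/(j - 6)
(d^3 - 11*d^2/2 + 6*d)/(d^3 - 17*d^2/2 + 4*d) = (2*d^2 - 11*d + 12)/(2*d^2 - 17*d + 8)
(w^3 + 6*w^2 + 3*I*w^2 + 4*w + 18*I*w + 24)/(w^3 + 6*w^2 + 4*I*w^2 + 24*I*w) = (w - I)/w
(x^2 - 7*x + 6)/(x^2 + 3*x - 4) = (x - 6)/(x + 4)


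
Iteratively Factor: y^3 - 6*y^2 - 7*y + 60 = (y - 4)*(y^2 - 2*y - 15) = (y - 4)*(y + 3)*(y - 5)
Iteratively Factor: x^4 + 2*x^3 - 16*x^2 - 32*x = (x + 2)*(x^3 - 16*x) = (x + 2)*(x + 4)*(x^2 - 4*x) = x*(x + 2)*(x + 4)*(x - 4)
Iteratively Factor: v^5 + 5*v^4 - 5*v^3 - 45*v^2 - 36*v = (v - 3)*(v^4 + 8*v^3 + 19*v^2 + 12*v) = (v - 3)*(v + 3)*(v^3 + 5*v^2 + 4*v) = (v - 3)*(v + 1)*(v + 3)*(v^2 + 4*v) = (v - 3)*(v + 1)*(v + 3)*(v + 4)*(v)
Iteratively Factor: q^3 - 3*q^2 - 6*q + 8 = (q - 4)*(q^2 + q - 2) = (q - 4)*(q + 2)*(q - 1)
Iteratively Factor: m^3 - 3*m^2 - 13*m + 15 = (m - 1)*(m^2 - 2*m - 15) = (m - 1)*(m + 3)*(m - 5)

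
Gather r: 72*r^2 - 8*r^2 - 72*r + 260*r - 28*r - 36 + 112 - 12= 64*r^2 + 160*r + 64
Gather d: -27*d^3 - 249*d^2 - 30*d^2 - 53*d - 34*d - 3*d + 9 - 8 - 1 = -27*d^3 - 279*d^2 - 90*d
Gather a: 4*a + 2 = 4*a + 2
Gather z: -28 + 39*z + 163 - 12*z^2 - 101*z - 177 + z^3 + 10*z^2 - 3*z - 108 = z^3 - 2*z^2 - 65*z - 150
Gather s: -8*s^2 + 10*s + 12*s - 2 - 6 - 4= -8*s^2 + 22*s - 12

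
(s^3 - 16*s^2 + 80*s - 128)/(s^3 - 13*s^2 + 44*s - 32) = (s - 4)/(s - 1)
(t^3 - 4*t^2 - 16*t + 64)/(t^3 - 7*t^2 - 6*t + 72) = (t^2 - 16)/(t^2 - 3*t - 18)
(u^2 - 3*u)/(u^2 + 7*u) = (u - 3)/(u + 7)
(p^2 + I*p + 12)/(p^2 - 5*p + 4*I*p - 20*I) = (p - 3*I)/(p - 5)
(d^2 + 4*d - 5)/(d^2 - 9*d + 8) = (d + 5)/(d - 8)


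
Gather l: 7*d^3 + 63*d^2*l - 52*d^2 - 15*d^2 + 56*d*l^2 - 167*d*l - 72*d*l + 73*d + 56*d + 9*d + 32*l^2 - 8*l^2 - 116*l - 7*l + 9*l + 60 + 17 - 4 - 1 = 7*d^3 - 67*d^2 + 138*d + l^2*(56*d + 24) + l*(63*d^2 - 239*d - 114) + 72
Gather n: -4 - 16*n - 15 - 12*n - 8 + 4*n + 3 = -24*n - 24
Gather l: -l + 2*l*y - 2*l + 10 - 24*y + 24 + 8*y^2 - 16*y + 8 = l*(2*y - 3) + 8*y^2 - 40*y + 42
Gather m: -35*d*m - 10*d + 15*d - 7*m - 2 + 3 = 5*d + m*(-35*d - 7) + 1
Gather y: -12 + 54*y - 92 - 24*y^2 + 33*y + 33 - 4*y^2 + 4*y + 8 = -28*y^2 + 91*y - 63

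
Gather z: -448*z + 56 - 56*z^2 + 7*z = -56*z^2 - 441*z + 56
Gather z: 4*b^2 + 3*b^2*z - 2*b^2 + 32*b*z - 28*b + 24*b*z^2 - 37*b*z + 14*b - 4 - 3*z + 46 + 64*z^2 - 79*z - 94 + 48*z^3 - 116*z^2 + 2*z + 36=2*b^2 - 14*b + 48*z^3 + z^2*(24*b - 52) + z*(3*b^2 - 5*b - 80) - 16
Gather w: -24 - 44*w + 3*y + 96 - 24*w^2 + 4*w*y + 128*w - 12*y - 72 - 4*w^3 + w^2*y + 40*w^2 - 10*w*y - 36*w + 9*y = -4*w^3 + w^2*(y + 16) + w*(48 - 6*y)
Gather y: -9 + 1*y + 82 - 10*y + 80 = 153 - 9*y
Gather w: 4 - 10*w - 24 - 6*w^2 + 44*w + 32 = -6*w^2 + 34*w + 12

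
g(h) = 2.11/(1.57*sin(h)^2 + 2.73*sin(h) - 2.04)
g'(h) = 2.11*(-3.14*sin(h)*cos(h) - 2.73*cos(h))/(1.57*sin(h)^2 + 2.73*sin(h) - 2.04)^2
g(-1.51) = -0.66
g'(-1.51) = 0.01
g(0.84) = 2.44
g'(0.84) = -9.57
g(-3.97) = 2.56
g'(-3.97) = 10.59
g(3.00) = -1.30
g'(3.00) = 2.51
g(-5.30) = 1.60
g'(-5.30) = -3.59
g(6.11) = -0.86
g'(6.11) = -0.75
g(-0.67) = -0.67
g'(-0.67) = -0.13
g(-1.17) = -0.65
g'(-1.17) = 0.01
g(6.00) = -0.79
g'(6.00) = -0.52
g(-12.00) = -17.14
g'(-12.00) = -518.43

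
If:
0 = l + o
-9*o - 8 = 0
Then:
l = 8/9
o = -8/9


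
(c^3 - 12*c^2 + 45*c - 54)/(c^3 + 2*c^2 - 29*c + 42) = (c^2 - 9*c + 18)/(c^2 + 5*c - 14)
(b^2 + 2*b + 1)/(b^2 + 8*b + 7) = (b + 1)/(b + 7)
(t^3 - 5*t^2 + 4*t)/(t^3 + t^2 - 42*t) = (t^2 - 5*t + 4)/(t^2 + t - 42)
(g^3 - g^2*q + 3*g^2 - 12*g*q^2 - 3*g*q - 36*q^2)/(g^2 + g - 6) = (g^2 - g*q - 12*q^2)/(g - 2)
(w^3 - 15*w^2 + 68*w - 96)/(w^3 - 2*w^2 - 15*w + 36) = (w^2 - 12*w + 32)/(w^2 + w - 12)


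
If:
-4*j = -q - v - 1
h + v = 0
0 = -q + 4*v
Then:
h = -v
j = 5*v/4 + 1/4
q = 4*v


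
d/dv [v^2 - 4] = 2*v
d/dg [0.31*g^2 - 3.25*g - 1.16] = 0.62*g - 3.25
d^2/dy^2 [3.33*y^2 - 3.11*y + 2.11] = 6.66000000000000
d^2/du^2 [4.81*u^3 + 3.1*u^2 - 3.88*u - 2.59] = 28.86*u + 6.2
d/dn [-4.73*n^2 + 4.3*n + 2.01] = 4.3 - 9.46*n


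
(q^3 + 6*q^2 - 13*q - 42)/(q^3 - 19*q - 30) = (q^2 + 4*q - 21)/(q^2 - 2*q - 15)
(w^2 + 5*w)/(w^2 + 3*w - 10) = w/(w - 2)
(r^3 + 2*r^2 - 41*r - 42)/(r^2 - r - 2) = (r^2 + r - 42)/(r - 2)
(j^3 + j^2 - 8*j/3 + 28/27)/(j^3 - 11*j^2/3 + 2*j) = (9*j^2 + 15*j - 14)/(9*j*(j - 3))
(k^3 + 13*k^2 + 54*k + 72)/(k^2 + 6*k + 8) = (k^2 + 9*k + 18)/(k + 2)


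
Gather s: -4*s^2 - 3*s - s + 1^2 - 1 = -4*s^2 - 4*s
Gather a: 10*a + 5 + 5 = 10*a + 10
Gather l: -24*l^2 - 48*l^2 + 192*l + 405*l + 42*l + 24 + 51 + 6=-72*l^2 + 639*l + 81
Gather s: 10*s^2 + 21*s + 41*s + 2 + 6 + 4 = 10*s^2 + 62*s + 12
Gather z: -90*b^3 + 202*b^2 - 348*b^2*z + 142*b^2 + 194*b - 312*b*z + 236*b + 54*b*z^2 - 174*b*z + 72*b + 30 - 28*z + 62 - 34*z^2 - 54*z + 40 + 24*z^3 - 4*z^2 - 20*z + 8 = -90*b^3 + 344*b^2 + 502*b + 24*z^3 + z^2*(54*b - 38) + z*(-348*b^2 - 486*b - 102) + 140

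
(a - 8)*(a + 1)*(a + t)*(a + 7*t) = a^4 + 8*a^3*t - 7*a^3 + 7*a^2*t^2 - 56*a^2*t - 8*a^2 - 49*a*t^2 - 64*a*t - 56*t^2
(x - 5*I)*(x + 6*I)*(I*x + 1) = I*x^3 + 31*I*x + 30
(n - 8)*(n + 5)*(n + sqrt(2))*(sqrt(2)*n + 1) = sqrt(2)*n^4 - 3*sqrt(2)*n^3 + 3*n^3 - 39*sqrt(2)*n^2 - 9*n^2 - 120*n - 3*sqrt(2)*n - 40*sqrt(2)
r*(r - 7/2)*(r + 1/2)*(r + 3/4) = r^4 - 9*r^3/4 - 4*r^2 - 21*r/16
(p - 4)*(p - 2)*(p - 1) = p^3 - 7*p^2 + 14*p - 8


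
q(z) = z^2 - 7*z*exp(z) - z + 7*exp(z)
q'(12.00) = -13671379.48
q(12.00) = -12531986.94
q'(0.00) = -1.00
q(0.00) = 7.00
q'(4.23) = -2027.26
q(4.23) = -1540.03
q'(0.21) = -2.39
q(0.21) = 6.66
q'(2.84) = -335.58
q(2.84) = -215.23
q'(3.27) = -596.73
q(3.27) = -410.66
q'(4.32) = -2266.06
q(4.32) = -1733.04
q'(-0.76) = -0.03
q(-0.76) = 7.10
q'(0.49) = -5.62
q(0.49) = 5.58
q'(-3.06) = -6.12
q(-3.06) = 13.76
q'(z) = -7*z*exp(z) + 2*z - 1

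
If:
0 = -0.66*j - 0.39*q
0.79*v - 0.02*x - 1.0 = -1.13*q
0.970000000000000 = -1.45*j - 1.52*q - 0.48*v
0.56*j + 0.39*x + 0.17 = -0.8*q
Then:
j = -24.44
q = 41.36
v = -59.16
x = -50.18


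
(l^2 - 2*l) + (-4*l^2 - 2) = -3*l^2 - 2*l - 2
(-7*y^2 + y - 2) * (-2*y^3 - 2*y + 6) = 14*y^5 - 2*y^4 + 18*y^3 - 44*y^2 + 10*y - 12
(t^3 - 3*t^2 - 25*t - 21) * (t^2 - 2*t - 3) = t^5 - 5*t^4 - 22*t^3 + 38*t^2 + 117*t + 63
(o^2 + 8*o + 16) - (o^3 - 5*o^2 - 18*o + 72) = -o^3 + 6*o^2 + 26*o - 56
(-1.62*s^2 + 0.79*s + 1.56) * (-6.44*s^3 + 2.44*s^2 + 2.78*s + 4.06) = 10.4328*s^5 - 9.0404*s^4 - 12.6224*s^3 - 0.574599999999999*s^2 + 7.5442*s + 6.3336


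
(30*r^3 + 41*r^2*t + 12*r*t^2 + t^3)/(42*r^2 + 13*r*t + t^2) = (5*r^2 + 6*r*t + t^2)/(7*r + t)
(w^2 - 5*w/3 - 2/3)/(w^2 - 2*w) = (w + 1/3)/w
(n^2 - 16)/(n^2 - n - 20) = (n - 4)/(n - 5)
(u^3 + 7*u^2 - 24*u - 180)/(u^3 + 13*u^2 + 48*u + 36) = (u - 5)/(u + 1)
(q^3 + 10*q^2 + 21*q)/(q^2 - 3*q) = (q^2 + 10*q + 21)/(q - 3)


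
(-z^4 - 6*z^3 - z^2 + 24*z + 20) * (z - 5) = -z^5 - z^4 + 29*z^3 + 29*z^2 - 100*z - 100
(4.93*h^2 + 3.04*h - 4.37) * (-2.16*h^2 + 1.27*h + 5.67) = -10.6488*h^4 - 0.305300000000001*h^3 + 41.2531*h^2 + 11.6869*h - 24.7779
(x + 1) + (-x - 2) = -1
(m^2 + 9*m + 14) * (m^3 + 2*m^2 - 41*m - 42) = m^5 + 11*m^4 - 9*m^3 - 383*m^2 - 952*m - 588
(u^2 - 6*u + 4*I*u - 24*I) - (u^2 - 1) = -6*u + 4*I*u + 1 - 24*I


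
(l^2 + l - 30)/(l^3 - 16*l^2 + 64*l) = (l^2 + l - 30)/(l*(l^2 - 16*l + 64))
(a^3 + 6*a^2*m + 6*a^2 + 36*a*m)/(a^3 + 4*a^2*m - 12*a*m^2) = (a + 6)/(a - 2*m)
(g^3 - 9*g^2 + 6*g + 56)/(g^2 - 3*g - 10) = (g^2 - 11*g + 28)/(g - 5)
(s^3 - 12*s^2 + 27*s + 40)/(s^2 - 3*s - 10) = (s^2 - 7*s - 8)/(s + 2)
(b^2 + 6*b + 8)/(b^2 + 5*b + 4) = (b + 2)/(b + 1)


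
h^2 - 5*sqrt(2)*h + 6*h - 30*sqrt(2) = (h + 6)*(h - 5*sqrt(2))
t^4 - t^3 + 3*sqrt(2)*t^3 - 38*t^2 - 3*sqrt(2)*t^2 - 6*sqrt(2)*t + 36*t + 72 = (t - 2)*(t + 1)*(t - 3*sqrt(2))*(t + 6*sqrt(2))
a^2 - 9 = (a - 3)*(a + 3)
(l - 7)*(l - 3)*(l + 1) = l^3 - 9*l^2 + 11*l + 21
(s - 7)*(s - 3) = s^2 - 10*s + 21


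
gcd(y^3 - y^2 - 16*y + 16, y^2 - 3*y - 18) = 1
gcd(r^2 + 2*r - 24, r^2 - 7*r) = 1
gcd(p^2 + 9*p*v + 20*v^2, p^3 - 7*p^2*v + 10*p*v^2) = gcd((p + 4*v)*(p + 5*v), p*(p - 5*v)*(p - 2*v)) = 1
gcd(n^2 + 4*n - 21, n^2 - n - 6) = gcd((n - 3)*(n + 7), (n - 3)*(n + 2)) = n - 3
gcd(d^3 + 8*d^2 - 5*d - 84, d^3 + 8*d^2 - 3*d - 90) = d - 3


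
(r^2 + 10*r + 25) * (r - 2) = r^3 + 8*r^2 + 5*r - 50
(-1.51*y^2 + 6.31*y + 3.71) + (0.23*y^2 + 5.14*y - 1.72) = -1.28*y^2 + 11.45*y + 1.99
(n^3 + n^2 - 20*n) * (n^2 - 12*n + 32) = n^5 - 11*n^4 + 272*n^2 - 640*n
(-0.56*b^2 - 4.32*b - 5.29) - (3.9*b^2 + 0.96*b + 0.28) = -4.46*b^2 - 5.28*b - 5.57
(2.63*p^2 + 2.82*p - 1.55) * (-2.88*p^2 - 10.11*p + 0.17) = -7.5744*p^4 - 34.7109*p^3 - 23.5991*p^2 + 16.1499*p - 0.2635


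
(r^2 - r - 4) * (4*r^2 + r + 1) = 4*r^4 - 3*r^3 - 16*r^2 - 5*r - 4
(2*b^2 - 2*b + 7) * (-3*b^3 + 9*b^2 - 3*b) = -6*b^5 + 24*b^4 - 45*b^3 + 69*b^2 - 21*b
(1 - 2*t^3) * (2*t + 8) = -4*t^4 - 16*t^3 + 2*t + 8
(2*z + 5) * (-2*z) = -4*z^2 - 10*z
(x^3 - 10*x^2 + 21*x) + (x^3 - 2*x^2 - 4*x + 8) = 2*x^3 - 12*x^2 + 17*x + 8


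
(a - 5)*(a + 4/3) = a^2 - 11*a/3 - 20/3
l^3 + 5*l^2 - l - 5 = (l - 1)*(l + 1)*(l + 5)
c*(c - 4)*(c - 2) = c^3 - 6*c^2 + 8*c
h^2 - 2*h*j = h*(h - 2*j)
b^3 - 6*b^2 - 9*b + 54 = (b - 6)*(b - 3)*(b + 3)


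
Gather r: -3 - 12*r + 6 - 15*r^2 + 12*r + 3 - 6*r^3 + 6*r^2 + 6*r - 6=-6*r^3 - 9*r^2 + 6*r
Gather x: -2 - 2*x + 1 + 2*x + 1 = 0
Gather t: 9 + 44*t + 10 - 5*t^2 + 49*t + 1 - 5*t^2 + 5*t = -10*t^2 + 98*t + 20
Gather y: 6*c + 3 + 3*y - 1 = 6*c + 3*y + 2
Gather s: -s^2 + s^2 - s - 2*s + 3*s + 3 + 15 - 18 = 0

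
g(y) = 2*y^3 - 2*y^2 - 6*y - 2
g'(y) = 6*y^2 - 4*y - 6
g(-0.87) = 0.39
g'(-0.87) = 2.02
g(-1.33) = -2.26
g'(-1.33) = 9.93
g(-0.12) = -1.31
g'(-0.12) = -5.43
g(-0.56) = 0.38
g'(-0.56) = -1.88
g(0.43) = -4.79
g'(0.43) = -6.61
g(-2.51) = -31.17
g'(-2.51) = 41.84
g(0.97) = -7.88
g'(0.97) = -4.23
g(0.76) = -6.84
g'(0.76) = -5.57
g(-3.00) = -56.00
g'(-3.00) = 60.00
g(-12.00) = -3674.00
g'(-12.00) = 906.00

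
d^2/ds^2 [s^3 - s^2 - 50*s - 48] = 6*s - 2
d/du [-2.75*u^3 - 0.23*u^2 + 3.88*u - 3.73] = -8.25*u^2 - 0.46*u + 3.88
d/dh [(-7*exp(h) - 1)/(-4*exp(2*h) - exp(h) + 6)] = (-(7*exp(h) + 1)*(8*exp(h) + 1) + 28*exp(2*h) + 7*exp(h) - 42)*exp(h)/(4*exp(2*h) + exp(h) - 6)^2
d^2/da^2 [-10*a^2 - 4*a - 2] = -20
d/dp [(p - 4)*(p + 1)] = 2*p - 3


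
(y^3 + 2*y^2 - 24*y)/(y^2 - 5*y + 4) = y*(y + 6)/(y - 1)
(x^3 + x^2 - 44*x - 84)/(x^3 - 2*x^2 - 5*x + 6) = (x^2 - x - 42)/(x^2 - 4*x + 3)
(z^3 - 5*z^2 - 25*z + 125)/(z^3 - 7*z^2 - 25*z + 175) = (z - 5)/(z - 7)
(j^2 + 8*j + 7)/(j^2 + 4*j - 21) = (j + 1)/(j - 3)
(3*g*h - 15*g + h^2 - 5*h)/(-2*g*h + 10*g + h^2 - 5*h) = (-3*g - h)/(2*g - h)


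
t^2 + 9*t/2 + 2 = (t + 1/2)*(t + 4)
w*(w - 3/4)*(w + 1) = w^3 + w^2/4 - 3*w/4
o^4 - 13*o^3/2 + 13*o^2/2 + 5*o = o*(o - 5)*(o - 2)*(o + 1/2)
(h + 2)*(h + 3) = h^2 + 5*h + 6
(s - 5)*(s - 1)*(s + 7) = s^3 + s^2 - 37*s + 35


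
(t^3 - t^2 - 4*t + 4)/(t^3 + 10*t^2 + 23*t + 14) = (t^2 - 3*t + 2)/(t^2 + 8*t + 7)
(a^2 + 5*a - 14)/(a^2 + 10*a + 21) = (a - 2)/(a + 3)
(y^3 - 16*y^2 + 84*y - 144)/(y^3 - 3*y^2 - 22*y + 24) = (y^2 - 10*y + 24)/(y^2 + 3*y - 4)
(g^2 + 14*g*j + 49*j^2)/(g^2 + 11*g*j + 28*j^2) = (g + 7*j)/(g + 4*j)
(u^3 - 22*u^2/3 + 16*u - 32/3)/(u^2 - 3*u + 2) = (3*u^2 - 16*u + 16)/(3*(u - 1))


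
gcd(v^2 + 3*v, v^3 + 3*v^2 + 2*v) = v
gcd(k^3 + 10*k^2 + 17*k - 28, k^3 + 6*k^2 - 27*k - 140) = k^2 + 11*k + 28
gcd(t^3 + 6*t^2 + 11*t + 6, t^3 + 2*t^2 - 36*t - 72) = t + 2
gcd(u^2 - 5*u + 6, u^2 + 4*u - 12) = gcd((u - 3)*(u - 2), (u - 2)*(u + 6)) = u - 2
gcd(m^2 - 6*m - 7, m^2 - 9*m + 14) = m - 7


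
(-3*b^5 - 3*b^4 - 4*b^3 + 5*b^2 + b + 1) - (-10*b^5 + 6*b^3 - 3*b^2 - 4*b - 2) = 7*b^5 - 3*b^4 - 10*b^3 + 8*b^2 + 5*b + 3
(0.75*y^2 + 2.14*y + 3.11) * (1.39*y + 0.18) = 1.0425*y^3 + 3.1096*y^2 + 4.7081*y + 0.5598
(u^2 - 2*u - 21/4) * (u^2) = u^4 - 2*u^3 - 21*u^2/4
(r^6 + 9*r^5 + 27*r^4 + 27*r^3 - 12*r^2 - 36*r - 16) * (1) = r^6 + 9*r^5 + 27*r^4 + 27*r^3 - 12*r^2 - 36*r - 16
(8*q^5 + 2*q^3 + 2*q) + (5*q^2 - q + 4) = 8*q^5 + 2*q^3 + 5*q^2 + q + 4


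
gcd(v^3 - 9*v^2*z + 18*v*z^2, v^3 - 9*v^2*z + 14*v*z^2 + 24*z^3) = -v + 6*z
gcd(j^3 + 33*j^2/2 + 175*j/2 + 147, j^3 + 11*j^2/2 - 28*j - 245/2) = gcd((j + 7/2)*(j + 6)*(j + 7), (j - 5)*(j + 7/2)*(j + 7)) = j^2 + 21*j/2 + 49/2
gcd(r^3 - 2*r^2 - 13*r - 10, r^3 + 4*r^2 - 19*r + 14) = 1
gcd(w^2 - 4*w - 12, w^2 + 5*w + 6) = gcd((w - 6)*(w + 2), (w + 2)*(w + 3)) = w + 2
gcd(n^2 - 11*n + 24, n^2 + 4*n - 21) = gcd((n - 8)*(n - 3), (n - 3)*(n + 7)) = n - 3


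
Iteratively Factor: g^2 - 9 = (g - 3)*(g + 3)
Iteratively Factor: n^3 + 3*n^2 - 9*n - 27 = (n + 3)*(n^2 - 9) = (n - 3)*(n + 3)*(n + 3)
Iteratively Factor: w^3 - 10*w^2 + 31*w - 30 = (w - 3)*(w^2 - 7*w + 10) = (w - 5)*(w - 3)*(w - 2)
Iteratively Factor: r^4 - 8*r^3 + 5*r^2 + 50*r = (r - 5)*(r^3 - 3*r^2 - 10*r) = (r - 5)^2*(r^2 + 2*r) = r*(r - 5)^2*(r + 2)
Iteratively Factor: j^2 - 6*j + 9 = (j - 3)*(j - 3)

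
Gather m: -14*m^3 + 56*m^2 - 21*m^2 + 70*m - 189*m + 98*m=-14*m^3 + 35*m^2 - 21*m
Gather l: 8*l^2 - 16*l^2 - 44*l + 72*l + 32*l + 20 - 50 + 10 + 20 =-8*l^2 + 60*l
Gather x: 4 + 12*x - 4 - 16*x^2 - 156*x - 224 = -16*x^2 - 144*x - 224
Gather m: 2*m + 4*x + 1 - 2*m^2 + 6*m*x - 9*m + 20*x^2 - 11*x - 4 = -2*m^2 + m*(6*x - 7) + 20*x^2 - 7*x - 3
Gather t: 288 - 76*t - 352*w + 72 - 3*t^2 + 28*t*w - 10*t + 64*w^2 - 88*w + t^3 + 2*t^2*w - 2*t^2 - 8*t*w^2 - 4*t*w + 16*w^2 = t^3 + t^2*(2*w - 5) + t*(-8*w^2 + 24*w - 86) + 80*w^2 - 440*w + 360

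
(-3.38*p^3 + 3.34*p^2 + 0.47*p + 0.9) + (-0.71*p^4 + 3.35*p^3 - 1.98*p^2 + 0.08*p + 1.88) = -0.71*p^4 - 0.0299999999999998*p^3 + 1.36*p^2 + 0.55*p + 2.78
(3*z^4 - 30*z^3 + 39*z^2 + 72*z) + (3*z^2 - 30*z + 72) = 3*z^4 - 30*z^3 + 42*z^2 + 42*z + 72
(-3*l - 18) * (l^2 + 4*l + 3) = -3*l^3 - 30*l^2 - 81*l - 54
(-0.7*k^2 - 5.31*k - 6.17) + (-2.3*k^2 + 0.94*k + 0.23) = -3.0*k^2 - 4.37*k - 5.94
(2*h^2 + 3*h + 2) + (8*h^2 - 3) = 10*h^2 + 3*h - 1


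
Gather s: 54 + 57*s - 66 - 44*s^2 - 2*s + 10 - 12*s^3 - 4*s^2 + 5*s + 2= -12*s^3 - 48*s^2 + 60*s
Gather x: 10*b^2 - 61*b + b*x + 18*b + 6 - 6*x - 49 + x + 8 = 10*b^2 - 43*b + x*(b - 5) - 35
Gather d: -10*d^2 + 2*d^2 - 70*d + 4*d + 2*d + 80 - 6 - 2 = -8*d^2 - 64*d + 72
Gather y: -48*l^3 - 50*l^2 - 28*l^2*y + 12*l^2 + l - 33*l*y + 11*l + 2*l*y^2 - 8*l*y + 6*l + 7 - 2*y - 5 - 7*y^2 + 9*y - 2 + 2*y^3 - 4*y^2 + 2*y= -48*l^3 - 38*l^2 + 18*l + 2*y^3 + y^2*(2*l - 11) + y*(-28*l^2 - 41*l + 9)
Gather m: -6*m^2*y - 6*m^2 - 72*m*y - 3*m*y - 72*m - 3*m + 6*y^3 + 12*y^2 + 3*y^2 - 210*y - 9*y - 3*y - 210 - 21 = m^2*(-6*y - 6) + m*(-75*y - 75) + 6*y^3 + 15*y^2 - 222*y - 231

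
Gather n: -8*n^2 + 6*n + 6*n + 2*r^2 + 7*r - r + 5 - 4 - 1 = -8*n^2 + 12*n + 2*r^2 + 6*r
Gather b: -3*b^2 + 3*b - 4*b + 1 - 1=-3*b^2 - b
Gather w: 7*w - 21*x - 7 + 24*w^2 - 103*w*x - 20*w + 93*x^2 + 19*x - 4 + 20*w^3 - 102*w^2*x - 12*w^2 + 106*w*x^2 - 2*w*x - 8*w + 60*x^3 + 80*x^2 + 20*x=20*w^3 + w^2*(12 - 102*x) + w*(106*x^2 - 105*x - 21) + 60*x^3 + 173*x^2 + 18*x - 11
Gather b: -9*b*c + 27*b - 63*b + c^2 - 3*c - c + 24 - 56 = b*(-9*c - 36) + c^2 - 4*c - 32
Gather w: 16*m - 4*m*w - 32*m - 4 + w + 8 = -16*m + w*(1 - 4*m) + 4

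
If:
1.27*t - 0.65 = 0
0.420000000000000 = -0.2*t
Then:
No Solution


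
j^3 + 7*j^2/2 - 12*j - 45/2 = (j - 3)*(j + 3/2)*(j + 5)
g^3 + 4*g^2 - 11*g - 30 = (g - 3)*(g + 2)*(g + 5)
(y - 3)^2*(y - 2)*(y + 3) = y^4 - 5*y^3 - 3*y^2 + 45*y - 54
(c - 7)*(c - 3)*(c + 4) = c^3 - 6*c^2 - 19*c + 84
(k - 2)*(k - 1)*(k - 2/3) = k^3 - 11*k^2/3 + 4*k - 4/3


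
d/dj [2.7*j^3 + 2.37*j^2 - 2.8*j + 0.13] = 8.1*j^2 + 4.74*j - 2.8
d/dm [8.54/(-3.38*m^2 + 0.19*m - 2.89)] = (57.7304*m - 1.6226)/(3.38*m^2 - 0.19*m + 2.89)^2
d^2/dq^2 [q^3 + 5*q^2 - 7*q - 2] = 6*q + 10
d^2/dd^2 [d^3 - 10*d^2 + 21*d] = 6*d - 20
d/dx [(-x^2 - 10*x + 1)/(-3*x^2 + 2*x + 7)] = 8*(-4*x^2 - x - 9)/(9*x^4 - 12*x^3 - 38*x^2 + 28*x + 49)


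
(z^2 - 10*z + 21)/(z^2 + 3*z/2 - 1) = 2*(z^2 - 10*z + 21)/(2*z^2 + 3*z - 2)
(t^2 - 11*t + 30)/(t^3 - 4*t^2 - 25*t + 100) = (t - 6)/(t^2 + t - 20)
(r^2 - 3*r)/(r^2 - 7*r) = (r - 3)/(r - 7)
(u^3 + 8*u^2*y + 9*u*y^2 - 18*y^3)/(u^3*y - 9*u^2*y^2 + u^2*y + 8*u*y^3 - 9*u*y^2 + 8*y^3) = (-u^2 - 9*u*y - 18*y^2)/(y*(-u^2 + 8*u*y - u + 8*y))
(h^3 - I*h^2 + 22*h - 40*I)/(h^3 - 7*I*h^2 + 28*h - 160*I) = (h - 2*I)/(h - 8*I)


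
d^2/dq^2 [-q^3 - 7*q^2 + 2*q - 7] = -6*q - 14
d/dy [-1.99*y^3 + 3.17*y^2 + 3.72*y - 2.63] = -5.97*y^2 + 6.34*y + 3.72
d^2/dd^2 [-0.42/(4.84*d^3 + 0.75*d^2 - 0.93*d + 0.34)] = ((12.1968*d + 0.63)*(4.84*d^3 + 0.75*d^2 - 0.93*d + 0.34) - 0.42*(14.52*d^2 + 1.5*d - 0.93)*(29.04*d^2 + 3.0*d - 1.86))/(4.84*d^3 + 0.75*d^2 - 0.93*d + 0.34)^3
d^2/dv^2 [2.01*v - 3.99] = 0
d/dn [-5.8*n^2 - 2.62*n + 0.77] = -11.6*n - 2.62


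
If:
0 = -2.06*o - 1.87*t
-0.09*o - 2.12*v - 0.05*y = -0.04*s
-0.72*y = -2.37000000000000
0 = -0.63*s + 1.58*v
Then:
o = -22.4409171075838*v - 1.8287037037037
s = 2.50793650793651*v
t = 24.7210102896377*v + 2.01450782333135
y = 3.29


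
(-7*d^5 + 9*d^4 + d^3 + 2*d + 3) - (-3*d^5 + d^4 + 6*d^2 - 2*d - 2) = -4*d^5 + 8*d^4 + d^3 - 6*d^2 + 4*d + 5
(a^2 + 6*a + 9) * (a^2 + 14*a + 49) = a^4 + 20*a^3 + 142*a^2 + 420*a + 441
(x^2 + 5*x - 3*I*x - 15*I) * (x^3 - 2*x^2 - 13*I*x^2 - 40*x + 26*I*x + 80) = x^5 + 3*x^4 - 16*I*x^4 - 89*x^3 - 48*I*x^3 - 237*x^2 + 280*I*x^2 + 790*x + 360*I*x - 1200*I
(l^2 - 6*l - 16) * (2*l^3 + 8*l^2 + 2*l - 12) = 2*l^5 - 4*l^4 - 78*l^3 - 152*l^2 + 40*l + 192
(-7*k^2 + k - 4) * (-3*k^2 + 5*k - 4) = 21*k^4 - 38*k^3 + 45*k^2 - 24*k + 16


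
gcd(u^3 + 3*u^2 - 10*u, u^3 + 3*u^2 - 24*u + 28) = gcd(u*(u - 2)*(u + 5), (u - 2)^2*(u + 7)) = u - 2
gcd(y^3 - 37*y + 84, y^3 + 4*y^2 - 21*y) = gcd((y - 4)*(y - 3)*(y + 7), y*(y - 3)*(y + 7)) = y^2 + 4*y - 21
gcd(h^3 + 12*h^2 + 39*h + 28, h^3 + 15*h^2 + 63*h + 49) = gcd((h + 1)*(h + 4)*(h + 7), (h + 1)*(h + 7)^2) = h^2 + 8*h + 7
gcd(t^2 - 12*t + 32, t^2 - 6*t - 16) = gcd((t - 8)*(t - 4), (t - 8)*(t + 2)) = t - 8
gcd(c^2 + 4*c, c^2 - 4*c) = c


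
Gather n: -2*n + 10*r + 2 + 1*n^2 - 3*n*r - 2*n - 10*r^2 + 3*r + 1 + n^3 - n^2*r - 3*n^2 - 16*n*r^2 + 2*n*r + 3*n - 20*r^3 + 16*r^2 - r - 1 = n^3 + n^2*(-r - 2) + n*(-16*r^2 - r - 1) - 20*r^3 + 6*r^2 + 12*r + 2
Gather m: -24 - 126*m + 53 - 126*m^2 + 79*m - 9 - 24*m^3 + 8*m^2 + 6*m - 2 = -24*m^3 - 118*m^2 - 41*m + 18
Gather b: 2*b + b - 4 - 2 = 3*b - 6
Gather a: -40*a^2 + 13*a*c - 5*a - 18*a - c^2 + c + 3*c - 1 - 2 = -40*a^2 + a*(13*c - 23) - c^2 + 4*c - 3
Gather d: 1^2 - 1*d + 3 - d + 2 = 6 - 2*d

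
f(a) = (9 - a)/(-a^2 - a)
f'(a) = (9 - a)*(2*a + 1)/(-a^2 - a)^2 - 1/(-a^2 - a) = (-a^2 + 18*a + 9)/(a^2*(a^2 + 2*a + 1))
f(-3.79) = -1.21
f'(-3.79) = -0.66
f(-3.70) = -1.27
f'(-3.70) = -0.71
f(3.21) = -0.43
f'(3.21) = 0.31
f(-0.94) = 176.24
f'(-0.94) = -2767.59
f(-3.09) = -1.87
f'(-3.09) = -1.35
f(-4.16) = -1.00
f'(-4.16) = -0.48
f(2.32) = -0.87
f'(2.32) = 0.76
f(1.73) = -1.54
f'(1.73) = 1.67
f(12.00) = 0.02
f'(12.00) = 0.00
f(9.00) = 0.00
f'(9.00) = 0.01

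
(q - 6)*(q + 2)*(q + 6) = q^3 + 2*q^2 - 36*q - 72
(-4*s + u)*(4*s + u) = -16*s^2 + u^2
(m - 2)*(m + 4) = m^2 + 2*m - 8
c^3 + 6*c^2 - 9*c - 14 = (c - 2)*(c + 1)*(c + 7)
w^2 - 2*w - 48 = (w - 8)*(w + 6)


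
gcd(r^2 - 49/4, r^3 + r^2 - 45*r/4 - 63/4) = r - 7/2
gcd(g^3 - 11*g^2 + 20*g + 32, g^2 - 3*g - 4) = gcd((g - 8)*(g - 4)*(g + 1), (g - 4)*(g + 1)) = g^2 - 3*g - 4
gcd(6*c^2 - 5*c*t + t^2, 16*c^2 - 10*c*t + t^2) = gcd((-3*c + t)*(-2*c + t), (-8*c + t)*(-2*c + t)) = -2*c + t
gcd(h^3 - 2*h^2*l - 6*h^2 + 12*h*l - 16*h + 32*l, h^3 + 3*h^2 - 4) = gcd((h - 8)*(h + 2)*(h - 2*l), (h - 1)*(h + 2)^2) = h + 2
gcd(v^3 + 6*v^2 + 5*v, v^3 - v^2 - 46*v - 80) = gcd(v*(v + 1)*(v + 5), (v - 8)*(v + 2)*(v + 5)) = v + 5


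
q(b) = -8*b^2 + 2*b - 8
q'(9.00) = -142.00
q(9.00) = -638.00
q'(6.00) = -94.00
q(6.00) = -284.00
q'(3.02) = -46.32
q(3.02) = -74.92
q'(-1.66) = 28.56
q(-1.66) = -33.36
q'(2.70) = -41.20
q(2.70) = -60.92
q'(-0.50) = 10.00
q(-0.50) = -11.00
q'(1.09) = -15.44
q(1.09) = -15.32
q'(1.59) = -23.44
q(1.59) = -25.04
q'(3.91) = -60.56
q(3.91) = -122.48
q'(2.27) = -34.32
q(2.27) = -44.68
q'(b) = 2 - 16*b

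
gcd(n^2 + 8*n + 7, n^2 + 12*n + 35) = n + 7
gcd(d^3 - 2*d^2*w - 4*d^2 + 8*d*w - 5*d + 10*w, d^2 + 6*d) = 1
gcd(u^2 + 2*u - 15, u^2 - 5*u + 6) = u - 3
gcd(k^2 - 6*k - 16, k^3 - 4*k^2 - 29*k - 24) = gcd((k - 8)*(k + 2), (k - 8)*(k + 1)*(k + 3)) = k - 8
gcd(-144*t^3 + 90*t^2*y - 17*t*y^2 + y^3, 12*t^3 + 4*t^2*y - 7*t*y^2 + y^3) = -6*t + y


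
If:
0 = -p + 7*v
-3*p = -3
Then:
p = 1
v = 1/7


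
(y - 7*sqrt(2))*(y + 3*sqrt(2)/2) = y^2 - 11*sqrt(2)*y/2 - 21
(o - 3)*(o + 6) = o^2 + 3*o - 18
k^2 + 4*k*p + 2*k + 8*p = (k + 2)*(k + 4*p)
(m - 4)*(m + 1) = m^2 - 3*m - 4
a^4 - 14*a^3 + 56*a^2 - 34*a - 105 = (a - 7)*(a - 5)*(a - 3)*(a + 1)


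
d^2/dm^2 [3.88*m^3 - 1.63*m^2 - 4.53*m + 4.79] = 23.28*m - 3.26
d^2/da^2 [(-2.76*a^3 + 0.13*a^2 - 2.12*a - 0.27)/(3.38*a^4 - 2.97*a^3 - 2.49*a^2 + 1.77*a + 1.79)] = (-63.0626879999999*a^9 + 8.91103199999998*a^8 - 437.839116*a^7 + 555.288918*a^6 + 380.543004*a^5 - 196.498626*a^4 + 138.46666*a^3 - 166.162518*a^2 - 111.226788*a + 10.168058)/(38.614472*a^12 - 101.791404*a^11 + 4.10365800000002*a^10 + 184.442175*a^9 - 48.284013*a^8 - 205.59852*a^7 + 51.845688*a^6 + 148.687038*a^5 - 14.077758*a^4 - 70.3377*a^3 - 7.110954*a^2 + 17.013771*a + 5.735339)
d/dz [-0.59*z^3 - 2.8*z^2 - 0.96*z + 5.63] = -1.77*z^2 - 5.6*z - 0.96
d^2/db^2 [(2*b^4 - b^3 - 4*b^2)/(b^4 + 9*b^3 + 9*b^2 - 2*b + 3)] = 2*(-19*b^9 - 66*b^8 - 57*b^7 - 83*b^6 - 336*b^5 + 276*b^4 + 611*b^3 + 450*b^2 - 27*b - 36)/(b^12 + 27*b^11 + 270*b^10 + 1209*b^9 + 2331*b^8 + 1755*b^7 + 660*b^6 + 1044*b^5 + 540*b^4 - 89*b^3 + 279*b^2 - 54*b + 27)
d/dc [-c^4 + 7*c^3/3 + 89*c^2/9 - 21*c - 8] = -4*c^3 + 7*c^2 + 178*c/9 - 21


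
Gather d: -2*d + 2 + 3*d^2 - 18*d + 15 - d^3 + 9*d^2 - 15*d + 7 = -d^3 + 12*d^2 - 35*d + 24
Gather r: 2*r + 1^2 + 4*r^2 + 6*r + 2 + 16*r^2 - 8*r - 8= 20*r^2 - 5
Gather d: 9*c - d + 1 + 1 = 9*c - d + 2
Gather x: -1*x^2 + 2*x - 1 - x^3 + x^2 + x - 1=-x^3 + 3*x - 2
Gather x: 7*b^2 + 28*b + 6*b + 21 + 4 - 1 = 7*b^2 + 34*b + 24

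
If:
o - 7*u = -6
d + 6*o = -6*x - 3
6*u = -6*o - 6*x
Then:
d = 3/2 - 3*x/4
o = -7*x/8 - 3/4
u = 3/4 - x/8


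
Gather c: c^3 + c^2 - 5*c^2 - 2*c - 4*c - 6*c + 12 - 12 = c^3 - 4*c^2 - 12*c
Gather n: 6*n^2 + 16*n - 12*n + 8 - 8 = 6*n^2 + 4*n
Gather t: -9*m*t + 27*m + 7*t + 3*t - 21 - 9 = 27*m + t*(10 - 9*m) - 30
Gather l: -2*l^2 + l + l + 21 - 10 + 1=-2*l^2 + 2*l + 12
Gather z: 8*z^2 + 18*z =8*z^2 + 18*z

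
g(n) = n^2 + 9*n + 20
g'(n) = 2*n + 9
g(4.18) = 75.09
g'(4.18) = 17.36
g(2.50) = 48.75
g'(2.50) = 14.00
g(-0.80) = 13.44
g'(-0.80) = 7.40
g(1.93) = 41.09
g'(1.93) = 12.86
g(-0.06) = 19.46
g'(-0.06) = 8.88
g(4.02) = 72.34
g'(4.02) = 17.04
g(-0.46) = 16.07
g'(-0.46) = 8.08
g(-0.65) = 14.57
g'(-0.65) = 7.70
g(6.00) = 110.00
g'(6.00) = 21.00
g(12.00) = 272.00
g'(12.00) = 33.00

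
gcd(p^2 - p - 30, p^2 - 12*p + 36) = p - 6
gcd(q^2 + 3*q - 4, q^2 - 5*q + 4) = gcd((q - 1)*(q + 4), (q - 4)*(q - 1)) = q - 1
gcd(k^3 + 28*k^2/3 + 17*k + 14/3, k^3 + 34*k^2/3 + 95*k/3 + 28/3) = k^2 + 22*k/3 + 7/3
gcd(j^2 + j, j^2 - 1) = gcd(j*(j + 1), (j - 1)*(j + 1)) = j + 1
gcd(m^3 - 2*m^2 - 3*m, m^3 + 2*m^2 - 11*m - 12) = m^2 - 2*m - 3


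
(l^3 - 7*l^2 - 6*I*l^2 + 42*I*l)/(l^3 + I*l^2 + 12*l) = (l^2 - 7*l - 6*I*l + 42*I)/(l^2 + I*l + 12)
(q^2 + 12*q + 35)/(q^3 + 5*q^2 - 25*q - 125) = (q + 7)/(q^2 - 25)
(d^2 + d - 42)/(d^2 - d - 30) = (d + 7)/(d + 5)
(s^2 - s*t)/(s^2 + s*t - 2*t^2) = s/(s + 2*t)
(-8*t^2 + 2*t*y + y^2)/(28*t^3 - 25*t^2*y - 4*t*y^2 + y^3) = (-2*t + y)/(7*t^2 - 8*t*y + y^2)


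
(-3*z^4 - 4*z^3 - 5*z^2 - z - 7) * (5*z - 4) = -15*z^5 - 8*z^4 - 9*z^3 + 15*z^2 - 31*z + 28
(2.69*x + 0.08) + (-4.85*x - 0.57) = -2.16*x - 0.49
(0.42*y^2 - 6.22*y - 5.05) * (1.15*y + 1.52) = 0.483*y^3 - 6.5146*y^2 - 15.2619*y - 7.676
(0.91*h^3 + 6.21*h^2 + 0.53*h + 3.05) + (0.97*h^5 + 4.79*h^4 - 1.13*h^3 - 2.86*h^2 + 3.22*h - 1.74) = 0.97*h^5 + 4.79*h^4 - 0.22*h^3 + 3.35*h^2 + 3.75*h + 1.31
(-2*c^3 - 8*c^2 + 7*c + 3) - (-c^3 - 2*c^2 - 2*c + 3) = -c^3 - 6*c^2 + 9*c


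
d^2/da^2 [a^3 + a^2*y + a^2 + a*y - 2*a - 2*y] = 6*a + 2*y + 2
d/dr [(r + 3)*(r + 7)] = 2*r + 10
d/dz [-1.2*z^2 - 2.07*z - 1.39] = -2.4*z - 2.07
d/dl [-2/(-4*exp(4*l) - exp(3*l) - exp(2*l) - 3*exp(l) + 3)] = (-32*exp(3*l) - 6*exp(2*l) - 4*exp(l) - 6)*exp(l)/(4*exp(4*l) + exp(3*l) + exp(2*l) + 3*exp(l) - 3)^2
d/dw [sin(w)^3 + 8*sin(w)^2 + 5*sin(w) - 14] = (3*sin(w)^2 + 16*sin(w) + 5)*cos(w)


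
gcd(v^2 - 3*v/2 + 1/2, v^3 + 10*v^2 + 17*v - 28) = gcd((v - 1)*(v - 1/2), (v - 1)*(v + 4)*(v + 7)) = v - 1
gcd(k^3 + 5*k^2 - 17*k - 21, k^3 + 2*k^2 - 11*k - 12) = k^2 - 2*k - 3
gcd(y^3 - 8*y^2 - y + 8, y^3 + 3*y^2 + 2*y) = y + 1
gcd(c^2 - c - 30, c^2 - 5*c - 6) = c - 6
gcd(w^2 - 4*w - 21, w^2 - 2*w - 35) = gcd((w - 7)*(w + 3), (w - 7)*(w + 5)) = w - 7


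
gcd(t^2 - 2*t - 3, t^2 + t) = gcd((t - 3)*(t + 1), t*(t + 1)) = t + 1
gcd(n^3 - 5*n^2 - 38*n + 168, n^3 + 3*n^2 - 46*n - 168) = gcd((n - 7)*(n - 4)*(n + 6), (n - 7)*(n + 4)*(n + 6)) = n^2 - n - 42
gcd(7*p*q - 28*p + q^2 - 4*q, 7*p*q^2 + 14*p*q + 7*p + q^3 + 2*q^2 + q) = 7*p + q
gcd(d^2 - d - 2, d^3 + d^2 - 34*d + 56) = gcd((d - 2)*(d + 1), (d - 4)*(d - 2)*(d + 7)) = d - 2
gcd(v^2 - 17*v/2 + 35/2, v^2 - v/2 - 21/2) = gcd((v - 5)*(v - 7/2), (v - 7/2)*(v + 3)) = v - 7/2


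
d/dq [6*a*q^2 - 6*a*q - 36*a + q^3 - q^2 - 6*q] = 12*a*q - 6*a + 3*q^2 - 2*q - 6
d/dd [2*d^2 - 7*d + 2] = 4*d - 7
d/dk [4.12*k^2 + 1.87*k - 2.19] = 8.24*k + 1.87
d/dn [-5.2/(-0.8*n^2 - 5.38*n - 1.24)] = (-8.32*n - 27.976)/(0.8*n^2 + 5.38*n + 1.24)^2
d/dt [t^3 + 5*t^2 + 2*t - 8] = 3*t^2 + 10*t + 2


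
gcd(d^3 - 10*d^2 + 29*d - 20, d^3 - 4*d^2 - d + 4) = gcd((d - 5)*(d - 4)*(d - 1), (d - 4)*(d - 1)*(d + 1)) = d^2 - 5*d + 4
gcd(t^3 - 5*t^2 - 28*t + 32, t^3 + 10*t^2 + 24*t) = t + 4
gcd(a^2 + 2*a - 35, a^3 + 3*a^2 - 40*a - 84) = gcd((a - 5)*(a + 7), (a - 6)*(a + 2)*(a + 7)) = a + 7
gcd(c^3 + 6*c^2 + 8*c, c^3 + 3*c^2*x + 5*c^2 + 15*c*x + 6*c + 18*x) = c + 2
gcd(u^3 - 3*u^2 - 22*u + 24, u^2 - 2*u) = 1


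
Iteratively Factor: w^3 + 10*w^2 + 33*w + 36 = (w + 3)*(w^2 + 7*w + 12) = (w + 3)^2*(w + 4)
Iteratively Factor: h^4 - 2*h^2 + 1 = (h + 1)*(h^3 - h^2 - h + 1) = (h + 1)^2*(h^2 - 2*h + 1) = (h - 1)*(h + 1)^2*(h - 1)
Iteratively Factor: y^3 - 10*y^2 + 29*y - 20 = (y - 5)*(y^2 - 5*y + 4) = (y - 5)*(y - 4)*(y - 1)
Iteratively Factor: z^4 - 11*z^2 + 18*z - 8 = (z + 4)*(z^3 - 4*z^2 + 5*z - 2) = (z - 1)*(z + 4)*(z^2 - 3*z + 2) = (z - 2)*(z - 1)*(z + 4)*(z - 1)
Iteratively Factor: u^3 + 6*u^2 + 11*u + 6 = (u + 1)*(u^2 + 5*u + 6) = (u + 1)*(u + 3)*(u + 2)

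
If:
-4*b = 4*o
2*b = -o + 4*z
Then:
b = 4*z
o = -4*z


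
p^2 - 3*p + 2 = (p - 2)*(p - 1)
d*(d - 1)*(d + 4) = d^3 + 3*d^2 - 4*d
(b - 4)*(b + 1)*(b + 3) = b^3 - 13*b - 12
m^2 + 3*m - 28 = (m - 4)*(m + 7)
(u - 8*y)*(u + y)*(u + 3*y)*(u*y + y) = u^4*y - 4*u^3*y^2 + u^3*y - 29*u^2*y^3 - 4*u^2*y^2 - 24*u*y^4 - 29*u*y^3 - 24*y^4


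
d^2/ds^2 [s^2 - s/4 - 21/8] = 2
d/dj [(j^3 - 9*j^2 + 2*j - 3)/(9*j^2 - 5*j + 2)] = (9*j^4 - 10*j^3 + 33*j^2 + 18*j - 11)/(81*j^4 - 90*j^3 + 61*j^2 - 20*j + 4)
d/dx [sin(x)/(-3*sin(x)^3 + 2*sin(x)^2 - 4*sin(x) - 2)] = 2*(3*sin(x)^3 - sin(x)^2 - 1)*cos(x)/(3*sin(x)^3 - 2*sin(x)^2 + 4*sin(x) + 2)^2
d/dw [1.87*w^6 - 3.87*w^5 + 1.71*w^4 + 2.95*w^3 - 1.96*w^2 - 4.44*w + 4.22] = 11.22*w^5 - 19.35*w^4 + 6.84*w^3 + 8.85*w^2 - 3.92*w - 4.44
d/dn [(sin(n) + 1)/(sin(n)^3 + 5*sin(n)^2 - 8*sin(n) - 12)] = -2*(sin(n) + 2)*cos(n)/((sin(n) - 2)^2*(sin(n) + 6)^2)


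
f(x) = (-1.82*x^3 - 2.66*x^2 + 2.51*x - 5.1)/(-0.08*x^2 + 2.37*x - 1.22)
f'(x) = (0.16*x - 2.37)*(-1.82*x^3 - 2.66*x^2 + 2.51*x - 5.1)/(-0.08*x^2 + 2.37*x - 1.22)^2 + (-5.46*x^2 - 5.32*x + 2.51)/(-0.08*x^2 + 2.37*x - 1.22) = (0.1456*x^4 - 8.6268*x^3 + 0.557799999999999*x^2 + 5.6744*x + 9.0248)/(0.0064*x^4 - 0.3792*x^3 + 5.8121*x^2 - 5.7828*x + 1.4884)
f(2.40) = -9.87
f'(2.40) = -5.52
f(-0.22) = 3.30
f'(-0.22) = 2.59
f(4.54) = -27.73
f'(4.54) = -11.23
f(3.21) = -15.22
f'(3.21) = -7.65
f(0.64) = -19.17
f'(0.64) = 152.74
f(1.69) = -6.74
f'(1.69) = -3.10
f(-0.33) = 3.06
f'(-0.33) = 1.86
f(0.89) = -7.57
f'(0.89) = 12.50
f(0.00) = 4.18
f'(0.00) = 6.06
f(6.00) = -47.32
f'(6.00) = -15.74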